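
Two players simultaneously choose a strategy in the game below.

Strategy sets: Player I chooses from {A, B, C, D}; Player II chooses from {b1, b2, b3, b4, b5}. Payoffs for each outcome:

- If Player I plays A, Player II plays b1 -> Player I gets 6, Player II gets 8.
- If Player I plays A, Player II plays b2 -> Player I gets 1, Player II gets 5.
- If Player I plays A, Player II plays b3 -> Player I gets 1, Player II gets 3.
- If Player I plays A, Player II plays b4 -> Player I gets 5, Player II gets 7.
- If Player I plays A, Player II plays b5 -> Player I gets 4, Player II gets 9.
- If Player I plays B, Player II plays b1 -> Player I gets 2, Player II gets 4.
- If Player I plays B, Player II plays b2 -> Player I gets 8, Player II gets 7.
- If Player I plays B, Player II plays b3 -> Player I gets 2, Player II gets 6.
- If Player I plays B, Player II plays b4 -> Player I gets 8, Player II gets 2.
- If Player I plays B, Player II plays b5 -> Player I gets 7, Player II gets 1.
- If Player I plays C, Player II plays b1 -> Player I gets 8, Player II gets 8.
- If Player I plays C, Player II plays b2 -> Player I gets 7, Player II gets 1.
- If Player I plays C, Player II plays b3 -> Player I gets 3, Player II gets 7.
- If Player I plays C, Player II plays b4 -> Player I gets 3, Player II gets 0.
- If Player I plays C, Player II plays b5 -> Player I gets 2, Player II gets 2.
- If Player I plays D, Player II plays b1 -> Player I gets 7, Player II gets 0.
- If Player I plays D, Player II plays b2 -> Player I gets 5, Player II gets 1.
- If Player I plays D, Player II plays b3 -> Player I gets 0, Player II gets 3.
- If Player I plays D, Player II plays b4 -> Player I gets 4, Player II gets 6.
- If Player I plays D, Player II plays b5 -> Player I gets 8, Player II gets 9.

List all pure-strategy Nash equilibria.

The pure Nash equilibria are (B, b2), (C, b1), (D, b5).

Player I against b1: payoffs 6, 2, 8, 7 → best response C.
Player I against b2: payoffs 1, 8, 7, 5 → best response B.
Player I against b3: payoffs 1, 2, 3, 0 → best response C.
Player I against b4: payoffs 5, 8, 3, 4 → best response B.
Player I against b5: payoffs 4, 7, 2, 8 → best response D.
Player II against A: payoffs 8, 5, 3, 7, 9 → best response b5.
Player II against B: payoffs 4, 7, 6, 2, 1 → best response b2.
Player II against C: payoffs 8, 1, 7, 0, 2 → best response b1.
Player II against D: payoffs 0, 1, 3, 6, 9 → best response b5.
Mutual best responses: (B, b2); (C, b1); (D, b5).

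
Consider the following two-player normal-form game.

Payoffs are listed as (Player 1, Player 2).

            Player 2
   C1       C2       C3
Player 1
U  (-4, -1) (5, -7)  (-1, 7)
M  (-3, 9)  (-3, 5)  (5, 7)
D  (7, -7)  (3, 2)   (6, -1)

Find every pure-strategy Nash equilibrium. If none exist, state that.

Player 1 against C1: payoffs -4, -3, 7 → best response D.
Player 1 against C2: payoffs 5, -3, 3 → best response U.
Player 1 against C3: payoffs -1, 5, 6 → best response D.
Player 2 against U: payoffs -1, -7, 7 → best response C3.
Player 2 against M: payoffs 9, 5, 7 → best response C1.
Player 2 against D: payoffs -7, 2, -1 → best response C2.
No profile is a mutual best response for all players.

There is no pure-strategy Nash equilibrium.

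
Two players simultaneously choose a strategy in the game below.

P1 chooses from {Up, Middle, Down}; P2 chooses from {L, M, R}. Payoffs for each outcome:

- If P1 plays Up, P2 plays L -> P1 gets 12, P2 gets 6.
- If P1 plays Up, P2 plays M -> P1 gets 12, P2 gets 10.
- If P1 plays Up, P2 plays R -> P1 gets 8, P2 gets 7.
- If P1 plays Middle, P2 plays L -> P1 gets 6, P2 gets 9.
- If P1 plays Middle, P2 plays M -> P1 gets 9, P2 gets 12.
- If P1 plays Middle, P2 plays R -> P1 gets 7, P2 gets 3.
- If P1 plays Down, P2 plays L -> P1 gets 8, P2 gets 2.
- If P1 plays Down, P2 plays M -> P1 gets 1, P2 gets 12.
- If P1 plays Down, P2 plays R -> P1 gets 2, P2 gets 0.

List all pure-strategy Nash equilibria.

Check each profile: it is a Nash equilibrium iff no player can strictly gain by switching unilaterally.
(Up, L): P2 can switch to M (6 → 10). Not NE.
(Up, M): P1 gets 12, best alternative 9; P2 gets 10, best alternative 7. No profitable deviation — NE.
(Up, R): P2 can switch to M (7 → 10). Not NE.
(Middle, L): P1 can switch to Up (6 → 12). Not NE.
(Middle, M): P1 can switch to Up (9 → 12). Not NE.
(Middle, R): P1 can switch to Up (7 → 8). Not NE.
(Down, L): P1 can switch to Up (8 → 12). Not NE.
(The remaining 2 profiles each have a profitable deviation by the same check.)

(Up, M)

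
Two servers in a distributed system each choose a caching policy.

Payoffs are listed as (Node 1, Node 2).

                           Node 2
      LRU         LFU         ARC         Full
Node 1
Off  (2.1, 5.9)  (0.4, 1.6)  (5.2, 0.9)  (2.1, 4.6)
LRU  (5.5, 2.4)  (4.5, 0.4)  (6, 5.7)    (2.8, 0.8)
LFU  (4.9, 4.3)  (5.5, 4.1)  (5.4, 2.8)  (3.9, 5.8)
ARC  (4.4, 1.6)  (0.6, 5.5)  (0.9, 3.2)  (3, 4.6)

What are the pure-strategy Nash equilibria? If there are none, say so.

Pure-strategy Nash equilibria: (LRU, ARC); (LFU, Full)

Node 1 against LRU: payoffs 2.1, 5.5, 4.9, 4.4 → best response LRU.
Node 1 against LFU: payoffs 0.4, 4.5, 5.5, 0.6 → best response LFU.
Node 1 against ARC: payoffs 5.2, 6, 5.4, 0.9 → best response LRU.
Node 1 against Full: payoffs 2.1, 2.8, 3.9, 3 → best response LFU.
Node 2 against Off: payoffs 5.9, 1.6, 0.9, 4.6 → best response LRU.
Node 2 against LRU: payoffs 2.4, 0.4, 5.7, 0.8 → best response ARC.
Node 2 against LFU: payoffs 4.3, 4.1, 2.8, 5.8 → best response Full.
Node 2 against ARC: payoffs 1.6, 5.5, 3.2, 4.6 → best response LFU.
Mutual best responses: (LRU, ARC); (LFU, Full).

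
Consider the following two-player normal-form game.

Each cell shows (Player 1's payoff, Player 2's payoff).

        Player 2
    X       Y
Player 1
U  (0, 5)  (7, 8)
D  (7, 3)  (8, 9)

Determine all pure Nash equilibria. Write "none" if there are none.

(D, Y)

Player 1 against X: payoffs 0, 7 → best response D.
Player 1 against Y: payoffs 7, 8 → best response D.
Player 2 against U: payoffs 5, 8 → best response Y.
Player 2 against D: payoffs 3, 9 → best response Y.
Mutual best responses: (D, Y).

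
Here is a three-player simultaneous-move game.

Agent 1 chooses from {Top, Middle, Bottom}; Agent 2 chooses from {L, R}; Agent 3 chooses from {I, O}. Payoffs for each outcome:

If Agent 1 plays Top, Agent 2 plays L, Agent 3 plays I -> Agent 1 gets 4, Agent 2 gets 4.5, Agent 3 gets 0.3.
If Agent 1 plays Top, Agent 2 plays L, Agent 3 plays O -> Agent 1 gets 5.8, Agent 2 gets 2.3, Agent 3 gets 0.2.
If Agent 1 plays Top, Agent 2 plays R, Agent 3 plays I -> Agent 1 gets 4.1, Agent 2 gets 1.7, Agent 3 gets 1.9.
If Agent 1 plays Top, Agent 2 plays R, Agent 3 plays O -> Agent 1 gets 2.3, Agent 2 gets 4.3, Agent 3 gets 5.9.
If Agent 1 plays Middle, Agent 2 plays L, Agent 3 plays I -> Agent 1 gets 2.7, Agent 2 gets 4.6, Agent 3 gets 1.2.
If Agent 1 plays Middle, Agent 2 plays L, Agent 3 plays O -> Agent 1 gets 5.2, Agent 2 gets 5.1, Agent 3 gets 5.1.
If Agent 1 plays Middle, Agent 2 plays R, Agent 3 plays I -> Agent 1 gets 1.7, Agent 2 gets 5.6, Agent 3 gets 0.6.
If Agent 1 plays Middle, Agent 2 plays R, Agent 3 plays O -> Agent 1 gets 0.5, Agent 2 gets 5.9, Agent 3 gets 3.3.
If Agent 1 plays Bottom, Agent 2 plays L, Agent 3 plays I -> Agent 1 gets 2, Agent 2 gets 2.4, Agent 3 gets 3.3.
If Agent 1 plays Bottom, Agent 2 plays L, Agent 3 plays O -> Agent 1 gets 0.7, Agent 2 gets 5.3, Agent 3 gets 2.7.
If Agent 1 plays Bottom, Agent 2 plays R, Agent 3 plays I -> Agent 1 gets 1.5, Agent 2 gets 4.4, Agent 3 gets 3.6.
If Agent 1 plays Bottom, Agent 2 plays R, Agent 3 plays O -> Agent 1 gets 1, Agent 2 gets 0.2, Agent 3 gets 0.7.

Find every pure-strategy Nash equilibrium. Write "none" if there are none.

Agent 1 against (L, I): payoffs 4, 2.7, 2 → best response Top.
Agent 1 against (L, O): payoffs 5.8, 5.2, 0.7 → best response Top.
Agent 1 against (R, I): payoffs 4.1, 1.7, 1.5 → best response Top.
Agent 1 against (R, O): payoffs 2.3, 0.5, 1 → best response Top.
Agent 2 against (Top, I): payoffs 4.5, 1.7 → best response L.
Agent 2 against (Top, O): payoffs 2.3, 4.3 → best response R.
Agent 2 against (Middle, I): payoffs 4.6, 5.6 → best response R.
Agent 2 against (Middle, O): payoffs 5.1, 5.9 → best response R.
Agent 2 against (Bottom, I): payoffs 2.4, 4.4 → best response R.
Agent 2 against (Bottom, O): payoffs 5.3, 0.2 → best response L.
Agent 3 against (Top, L): payoffs 0.3, 0.2 → best response I.
Agent 3 against (Top, R): payoffs 1.9, 5.9 → best response O.
Agent 3 against (Middle, L): payoffs 1.2, 5.1 → best response O.
Agent 3 against (Middle, R): payoffs 0.6, 3.3 → best response O.
Agent 3 against (Bottom, L): payoffs 3.3, 2.7 → best response I.
Agent 3 against (Bottom, R): payoffs 3.6, 0.7 → best response I.
Mutual best responses: (Top, L, I); (Top, R, O).

Pure-strategy Nash equilibria: (Top, L, I) and (Top, R, O)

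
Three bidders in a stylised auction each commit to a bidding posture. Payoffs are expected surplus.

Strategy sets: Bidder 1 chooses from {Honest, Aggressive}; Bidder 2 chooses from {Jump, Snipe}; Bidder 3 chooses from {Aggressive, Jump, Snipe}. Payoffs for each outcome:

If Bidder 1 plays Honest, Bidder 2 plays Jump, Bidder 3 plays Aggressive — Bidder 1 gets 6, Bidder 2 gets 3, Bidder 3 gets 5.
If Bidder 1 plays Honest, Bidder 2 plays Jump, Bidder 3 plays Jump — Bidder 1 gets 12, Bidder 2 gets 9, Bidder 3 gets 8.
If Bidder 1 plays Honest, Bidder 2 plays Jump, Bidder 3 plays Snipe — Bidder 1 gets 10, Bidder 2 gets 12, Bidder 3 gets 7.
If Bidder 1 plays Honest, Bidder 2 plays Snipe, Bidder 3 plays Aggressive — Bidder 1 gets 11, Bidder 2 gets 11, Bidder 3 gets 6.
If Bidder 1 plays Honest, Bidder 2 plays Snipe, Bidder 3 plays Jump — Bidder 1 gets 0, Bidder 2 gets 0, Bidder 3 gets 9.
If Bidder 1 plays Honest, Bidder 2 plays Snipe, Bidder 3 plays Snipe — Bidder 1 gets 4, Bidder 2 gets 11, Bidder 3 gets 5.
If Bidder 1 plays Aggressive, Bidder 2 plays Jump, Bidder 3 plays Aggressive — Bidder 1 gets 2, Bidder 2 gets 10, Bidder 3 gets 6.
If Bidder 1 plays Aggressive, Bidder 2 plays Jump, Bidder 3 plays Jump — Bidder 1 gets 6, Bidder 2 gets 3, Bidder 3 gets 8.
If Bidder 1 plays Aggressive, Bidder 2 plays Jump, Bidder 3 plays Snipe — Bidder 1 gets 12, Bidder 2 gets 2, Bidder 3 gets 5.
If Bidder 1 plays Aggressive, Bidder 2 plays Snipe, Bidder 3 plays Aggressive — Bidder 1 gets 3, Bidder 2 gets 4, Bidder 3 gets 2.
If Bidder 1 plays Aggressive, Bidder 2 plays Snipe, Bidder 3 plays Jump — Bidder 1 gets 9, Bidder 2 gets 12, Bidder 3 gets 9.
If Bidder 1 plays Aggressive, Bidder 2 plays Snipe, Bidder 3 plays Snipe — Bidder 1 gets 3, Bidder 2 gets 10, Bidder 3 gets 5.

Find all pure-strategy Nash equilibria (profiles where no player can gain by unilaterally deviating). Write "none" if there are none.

Pure-strategy Nash equilibria: (Honest, Jump, Jump), (Aggressive, Snipe, Jump)

(Honest, Jump, Aggressive): Bidder 2 can switch to Snipe (3 → 11). Not NE.
(Honest, Jump, Jump): Bidder 1 gets 12, best alternative 6; Bidder 2 gets 9, best alternative 0; Bidder 3 gets 8, best alternative 7. No profitable deviation — NE.
(Honest, Jump, Snipe): Bidder 1 can switch to Aggressive (10 → 12). Not NE.
(Honest, Snipe, Aggressive): Bidder 3 can switch to Jump (6 → 9). Not NE.
(Honest, Snipe, Jump): Bidder 1 can switch to Aggressive (0 → 9). Not NE.
(Honest, Snipe, Snipe): Bidder 2 can switch to Jump (11 → 12). Not NE.
(Aggressive, Jump, Aggressive): Bidder 1 can switch to Honest (2 → 6). Not NE.
(Aggressive, Jump, Jump): Bidder 1 can switch to Honest (6 → 12). Not NE.
(Aggressive, Jump, Snipe): Bidder 2 can switch to Snipe (2 → 10). Not NE.
(Aggressive, Snipe, Jump): Bidder 1 gets 9, best alternative 0; Bidder 2 gets 12, best alternative 3; Bidder 3 gets 9, best alternative 5. No profitable deviation — NE.
(The remaining 2 profiles each have a profitable deviation by the same check.)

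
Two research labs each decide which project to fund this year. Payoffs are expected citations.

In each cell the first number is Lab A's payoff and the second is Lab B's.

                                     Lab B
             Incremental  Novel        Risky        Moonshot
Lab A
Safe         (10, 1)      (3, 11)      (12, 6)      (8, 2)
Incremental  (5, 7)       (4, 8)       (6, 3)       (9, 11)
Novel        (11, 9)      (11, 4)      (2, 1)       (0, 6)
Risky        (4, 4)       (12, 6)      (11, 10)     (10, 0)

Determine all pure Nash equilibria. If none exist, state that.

Check each profile: it is a Nash equilibrium iff no player can strictly gain by switching unilaterally.
(Safe, Incremental): Lab A can switch to Novel (10 → 11). Not NE.
(Safe, Novel): Lab A can switch to Incremental (3 → 4). Not NE.
(Safe, Risky): Lab B can switch to Novel (6 → 11). Not NE.
(Safe, Moonshot): Lab A can switch to Incremental (8 → 9). Not NE.
(Incremental, Incremental): Lab A can switch to Safe (5 → 10). Not NE.
(Incremental, Novel): Lab A can switch to Novel (4 → 11). Not NE.
(Novel, Incremental): Lab A gets 11, best alternative 10; Lab B gets 9, best alternative 6. No profitable deviation — NE.
(The remaining 9 profiles each have a profitable deviation by the same check.)

The unique pure-strategy Nash equilibrium is (Novel, Incremental).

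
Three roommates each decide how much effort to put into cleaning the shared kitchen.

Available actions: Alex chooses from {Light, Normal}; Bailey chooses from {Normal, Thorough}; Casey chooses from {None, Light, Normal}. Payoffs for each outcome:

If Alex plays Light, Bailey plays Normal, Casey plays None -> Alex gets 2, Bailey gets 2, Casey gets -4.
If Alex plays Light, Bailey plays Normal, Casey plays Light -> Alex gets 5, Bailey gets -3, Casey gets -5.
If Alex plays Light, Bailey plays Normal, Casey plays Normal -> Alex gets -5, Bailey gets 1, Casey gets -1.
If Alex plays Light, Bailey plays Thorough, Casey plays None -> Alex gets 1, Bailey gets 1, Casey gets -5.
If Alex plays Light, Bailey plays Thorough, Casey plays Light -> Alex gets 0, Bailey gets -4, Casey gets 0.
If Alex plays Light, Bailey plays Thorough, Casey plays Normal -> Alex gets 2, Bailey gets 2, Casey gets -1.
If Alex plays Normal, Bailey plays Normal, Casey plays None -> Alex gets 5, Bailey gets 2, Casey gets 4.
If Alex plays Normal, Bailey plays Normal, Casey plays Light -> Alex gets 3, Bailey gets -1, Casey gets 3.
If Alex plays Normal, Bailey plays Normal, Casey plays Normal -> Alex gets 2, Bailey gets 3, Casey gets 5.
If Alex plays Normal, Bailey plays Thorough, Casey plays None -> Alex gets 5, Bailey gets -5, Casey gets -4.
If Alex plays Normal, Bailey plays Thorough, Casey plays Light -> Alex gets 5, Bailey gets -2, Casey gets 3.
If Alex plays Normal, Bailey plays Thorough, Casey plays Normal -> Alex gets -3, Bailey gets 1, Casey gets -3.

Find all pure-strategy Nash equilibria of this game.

Alex against (Normal, None): payoffs 2, 5 → best response Normal.
Alex against (Normal, Light): payoffs 5, 3 → best response Light.
Alex against (Normal, Normal): payoffs -5, 2 → best response Normal.
Alex against (Thorough, None): payoffs 1, 5 → best response Normal.
Alex against (Thorough, Light): payoffs 0, 5 → best response Normal.
Alex against (Thorough, Normal): payoffs 2, -3 → best response Light.
Bailey against (Light, None): payoffs 2, 1 → best response Normal.
Bailey against (Light, Light): payoffs -3, -4 → best response Normal.
Bailey against (Light, Normal): payoffs 1, 2 → best response Thorough.
Bailey against (Normal, None): payoffs 2, -5 → best response Normal.
Bailey against (Normal, Light): payoffs -1, -2 → best response Normal.
Bailey against (Normal, Normal): payoffs 3, 1 → best response Normal.
Casey against (Light, Normal): payoffs -4, -5, -1 → best response Normal.
Casey against (Light, Thorough): payoffs -5, 0, -1 → best response Light.
Casey against (Normal, Normal): payoffs 4, 3, 5 → best response Normal.
Casey against (Normal, Thorough): payoffs -4, 3, -3 → best response Light.
Mutual best responses: (Normal, Normal, Normal).

Pure NE: (Normal, Normal, Normal)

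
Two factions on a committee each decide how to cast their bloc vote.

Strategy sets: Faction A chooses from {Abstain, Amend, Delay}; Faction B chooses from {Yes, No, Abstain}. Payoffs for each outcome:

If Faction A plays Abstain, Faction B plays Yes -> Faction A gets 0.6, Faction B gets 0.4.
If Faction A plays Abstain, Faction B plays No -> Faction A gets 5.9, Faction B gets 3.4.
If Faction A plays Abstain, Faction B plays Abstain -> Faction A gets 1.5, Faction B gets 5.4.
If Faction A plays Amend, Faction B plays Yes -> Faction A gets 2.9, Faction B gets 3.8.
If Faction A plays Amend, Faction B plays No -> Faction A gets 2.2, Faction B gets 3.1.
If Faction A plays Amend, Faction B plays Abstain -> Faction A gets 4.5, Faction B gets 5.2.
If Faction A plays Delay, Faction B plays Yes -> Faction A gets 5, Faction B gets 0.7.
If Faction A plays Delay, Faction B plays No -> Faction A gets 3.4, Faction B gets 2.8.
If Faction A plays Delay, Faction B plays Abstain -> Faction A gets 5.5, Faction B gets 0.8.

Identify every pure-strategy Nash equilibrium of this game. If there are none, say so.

There is no pure-strategy Nash equilibrium.

Faction A against Yes: payoffs 0.6, 2.9, 5 → best response Delay.
Faction A against No: payoffs 5.9, 2.2, 3.4 → best response Abstain.
Faction A against Abstain: payoffs 1.5, 4.5, 5.5 → best response Delay.
Faction B against Abstain: payoffs 0.4, 3.4, 5.4 → best response Abstain.
Faction B against Amend: payoffs 3.8, 3.1, 5.2 → best response Abstain.
Faction B against Delay: payoffs 0.7, 2.8, 0.8 → best response No.
No profile is a mutual best response for all players.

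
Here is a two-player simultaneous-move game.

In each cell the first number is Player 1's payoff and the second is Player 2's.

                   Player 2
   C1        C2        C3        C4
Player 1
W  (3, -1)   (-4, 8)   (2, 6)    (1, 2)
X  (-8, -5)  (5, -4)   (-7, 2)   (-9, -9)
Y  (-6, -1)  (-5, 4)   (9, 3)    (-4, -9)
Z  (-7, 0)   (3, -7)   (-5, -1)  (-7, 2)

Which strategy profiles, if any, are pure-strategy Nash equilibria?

There is no pure-strategy Nash equilibrium.

(W, C1): Player 2 can switch to C2 (-1 → 8). Not NE.
(W, C2): Player 1 can switch to X (-4 → 5). Not NE.
(W, C3): Player 1 can switch to Y (2 → 9). Not NE.
(W, C4): Player 2 can switch to C2 (2 → 8). Not NE.
(X, C1): Player 1 can switch to W (-8 → 3). Not NE.
(X, C2): Player 2 can switch to C3 (-4 → 2). Not NE.
(The remaining 10 profiles each have a profitable deviation by the same check.)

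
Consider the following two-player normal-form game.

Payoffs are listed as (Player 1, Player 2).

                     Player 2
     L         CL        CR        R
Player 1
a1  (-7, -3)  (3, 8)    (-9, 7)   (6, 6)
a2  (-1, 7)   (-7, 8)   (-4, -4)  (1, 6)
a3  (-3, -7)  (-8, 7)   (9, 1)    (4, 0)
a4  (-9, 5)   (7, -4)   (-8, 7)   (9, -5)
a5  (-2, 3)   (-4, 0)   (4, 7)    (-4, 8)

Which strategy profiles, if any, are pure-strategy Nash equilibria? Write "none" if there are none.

For each player, find the best response to each opponent profile; mutual best responses are the pure NE.
Player 1 against L: payoffs -7, -1, -3, -9, -2 → best response a2.
Player 1 against CL: payoffs 3, -7, -8, 7, -4 → best response a4.
Player 1 against CR: payoffs -9, -4, 9, -8, 4 → best response a3.
Player 1 against R: payoffs 6, 1, 4, 9, -4 → best response a4.
Player 2 against a1: payoffs -3, 8, 7, 6 → best response CL.
Player 2 against a2: payoffs 7, 8, -4, 6 → best response CL.
Player 2 against a3: payoffs -7, 7, 1, 0 → best response CL.
Player 2 against a4: payoffs 5, -4, 7, -5 → best response CR.
Player 2 against a5: payoffs 3, 0, 7, 8 → best response R.
No profile is a mutual best response for all players.

none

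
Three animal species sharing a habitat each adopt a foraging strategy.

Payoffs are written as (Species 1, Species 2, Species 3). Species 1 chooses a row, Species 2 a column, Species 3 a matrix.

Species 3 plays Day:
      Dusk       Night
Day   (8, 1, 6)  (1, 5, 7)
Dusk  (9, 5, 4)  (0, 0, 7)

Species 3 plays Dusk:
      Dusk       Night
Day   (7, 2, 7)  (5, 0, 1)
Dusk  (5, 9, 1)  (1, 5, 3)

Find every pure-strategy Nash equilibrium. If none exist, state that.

The pure Nash equilibria are (Day, Dusk, Dusk), (Day, Night, Day), (Dusk, Dusk, Day).

Species 1 against (Dusk, Day): payoffs 8, 9 → best response Dusk.
Species 1 against (Dusk, Dusk): payoffs 7, 5 → best response Day.
Species 1 against (Night, Day): payoffs 1, 0 → best response Day.
Species 1 against (Night, Dusk): payoffs 5, 1 → best response Day.
Species 2 against (Day, Day): payoffs 1, 5 → best response Night.
Species 2 against (Day, Dusk): payoffs 2, 0 → best response Dusk.
Species 2 against (Dusk, Day): payoffs 5, 0 → best response Dusk.
Species 2 against (Dusk, Dusk): payoffs 9, 5 → best response Dusk.
Species 3 against (Day, Dusk): payoffs 6, 7 → best response Dusk.
Species 3 against (Day, Night): payoffs 7, 1 → best response Day.
Species 3 against (Dusk, Dusk): payoffs 4, 1 → best response Day.
Species 3 against (Dusk, Night): payoffs 7, 3 → best response Day.
Mutual best responses: (Day, Dusk, Dusk); (Day, Night, Day); (Dusk, Dusk, Day).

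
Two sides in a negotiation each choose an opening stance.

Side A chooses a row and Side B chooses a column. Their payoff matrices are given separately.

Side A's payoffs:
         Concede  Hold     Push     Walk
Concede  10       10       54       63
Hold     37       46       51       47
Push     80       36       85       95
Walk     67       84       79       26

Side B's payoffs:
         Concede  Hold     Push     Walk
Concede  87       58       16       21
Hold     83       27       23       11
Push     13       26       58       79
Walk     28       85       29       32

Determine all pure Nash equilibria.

(Concede, Concede): Side A can switch to Hold (10 → 37). Not NE.
(Concede, Hold): Side A can switch to Hold (10 → 46). Not NE.
(Concede, Push): Side A can switch to Push (54 → 85). Not NE.
(Concede, Walk): Side A can switch to Push (63 → 95). Not NE.
(Hold, Concede): Side A can switch to Push (37 → 80). Not NE.
(Hold, Hold): Side A can switch to Walk (46 → 84). Not NE.
(Hold, Push): Side A can switch to Concede (51 → 54). Not NE.
(Hold, Walk): Side A can switch to Concede (47 → 63). Not NE.
(Push, Walk): Side A gets 95, best alternative 63; Side B gets 79, best alternative 58. No profitable deviation — NE.
(Walk, Hold): Side A gets 84, best alternative 46; Side B gets 85, best alternative 32. No profitable deviation — NE.
(The remaining 6 profiles each have a profitable deviation by the same check.)

(Push, Walk) and (Walk, Hold)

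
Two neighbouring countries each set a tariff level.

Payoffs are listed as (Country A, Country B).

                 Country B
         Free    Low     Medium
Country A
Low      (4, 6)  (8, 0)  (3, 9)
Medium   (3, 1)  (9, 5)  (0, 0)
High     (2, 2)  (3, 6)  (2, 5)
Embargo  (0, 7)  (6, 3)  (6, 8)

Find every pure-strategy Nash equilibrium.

For each player, find the best response to each opponent profile; mutual best responses are the pure NE.
Country A against Free: payoffs 4, 3, 2, 0 → best response Low.
Country A against Low: payoffs 8, 9, 3, 6 → best response Medium.
Country A against Medium: payoffs 3, 0, 2, 6 → best response Embargo.
Country B against Low: payoffs 6, 0, 9 → best response Medium.
Country B against Medium: payoffs 1, 5, 0 → best response Low.
Country B against High: payoffs 2, 6, 5 → best response Low.
Country B against Embargo: payoffs 7, 3, 8 → best response Medium.
Mutual best responses: (Medium, Low); (Embargo, Medium).

Pure-strategy Nash equilibria: (Medium, Low), (Embargo, Medium)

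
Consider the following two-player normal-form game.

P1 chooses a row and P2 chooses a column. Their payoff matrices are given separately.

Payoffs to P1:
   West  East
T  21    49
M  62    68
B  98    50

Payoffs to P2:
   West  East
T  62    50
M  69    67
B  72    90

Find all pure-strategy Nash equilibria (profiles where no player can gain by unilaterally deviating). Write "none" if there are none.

P1 against West: payoffs 21, 62, 98 → best response B.
P1 against East: payoffs 49, 68, 50 → best response M.
P2 against T: payoffs 62, 50 → best response West.
P2 against M: payoffs 69, 67 → best response West.
P2 against B: payoffs 72, 90 → best response East.
No profile is a mutual best response for all players.

This game has no pure Nash equilibrium.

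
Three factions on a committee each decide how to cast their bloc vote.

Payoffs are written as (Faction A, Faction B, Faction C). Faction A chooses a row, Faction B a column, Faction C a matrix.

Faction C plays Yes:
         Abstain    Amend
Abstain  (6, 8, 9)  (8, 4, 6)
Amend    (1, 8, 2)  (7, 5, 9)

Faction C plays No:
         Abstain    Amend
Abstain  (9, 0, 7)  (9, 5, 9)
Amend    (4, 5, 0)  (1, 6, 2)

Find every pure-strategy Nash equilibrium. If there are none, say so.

Mark each player's best response to every combination of opponents' strategies; a profile where every player is best-responding is a pure Nash equilibrium.
Faction A against (Abstain, Yes): payoffs 6, 1 → best response Abstain.
Faction A against (Abstain, No): payoffs 9, 4 → best response Abstain.
Faction A against (Amend, Yes): payoffs 8, 7 → best response Abstain.
Faction A against (Amend, No): payoffs 9, 1 → best response Abstain.
Faction B against (Abstain, Yes): payoffs 8, 4 → best response Abstain.
Faction B against (Abstain, No): payoffs 0, 5 → best response Amend.
Faction B against (Amend, Yes): payoffs 8, 5 → best response Abstain.
Faction B against (Amend, No): payoffs 5, 6 → best response Amend.
Faction C against (Abstain, Abstain): payoffs 9, 7 → best response Yes.
Faction C against (Abstain, Amend): payoffs 6, 9 → best response No.
Faction C against (Amend, Abstain): payoffs 2, 0 → best response Yes.
Faction C against (Amend, Amend): payoffs 9, 2 → best response Yes.
Mutual best responses: (Abstain, Abstain, Yes); (Abstain, Amend, No).

Pure-strategy Nash equilibria: (Abstain, Abstain, Yes); (Abstain, Amend, No)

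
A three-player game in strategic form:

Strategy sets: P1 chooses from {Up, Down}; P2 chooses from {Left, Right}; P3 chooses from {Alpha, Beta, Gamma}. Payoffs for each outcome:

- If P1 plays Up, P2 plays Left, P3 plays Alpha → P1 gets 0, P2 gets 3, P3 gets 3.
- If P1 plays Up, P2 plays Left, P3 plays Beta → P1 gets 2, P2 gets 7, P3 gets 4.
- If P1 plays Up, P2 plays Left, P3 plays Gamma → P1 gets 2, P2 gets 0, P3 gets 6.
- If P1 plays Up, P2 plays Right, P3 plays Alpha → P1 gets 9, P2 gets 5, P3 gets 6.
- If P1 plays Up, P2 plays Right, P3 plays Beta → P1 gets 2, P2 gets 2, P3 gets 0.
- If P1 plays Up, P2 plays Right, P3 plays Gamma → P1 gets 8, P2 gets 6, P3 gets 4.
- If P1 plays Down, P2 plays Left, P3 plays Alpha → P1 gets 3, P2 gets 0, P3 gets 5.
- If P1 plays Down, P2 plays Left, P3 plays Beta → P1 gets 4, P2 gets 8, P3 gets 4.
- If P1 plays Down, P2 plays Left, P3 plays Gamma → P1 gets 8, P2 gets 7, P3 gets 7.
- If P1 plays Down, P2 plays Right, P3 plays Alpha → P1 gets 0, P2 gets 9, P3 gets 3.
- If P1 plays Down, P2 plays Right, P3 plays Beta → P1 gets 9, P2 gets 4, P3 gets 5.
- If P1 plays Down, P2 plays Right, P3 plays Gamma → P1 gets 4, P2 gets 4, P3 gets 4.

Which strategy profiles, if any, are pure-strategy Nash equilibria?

For each player, find the best response to each opponent profile; mutual best responses are the pure NE.
P1 against (Left, Alpha): payoffs 0, 3 → best response Down.
P1 against (Left, Beta): payoffs 2, 4 → best response Down.
P1 against (Left, Gamma): payoffs 2, 8 → best response Down.
P1 against (Right, Alpha): payoffs 9, 0 → best response Up.
P1 against (Right, Beta): payoffs 2, 9 → best response Down.
P1 against (Right, Gamma): payoffs 8, 4 → best response Up.
P2 against (Up, Alpha): payoffs 3, 5 → best response Right.
P2 against (Up, Beta): payoffs 7, 2 → best response Left.
P2 against (Up, Gamma): payoffs 0, 6 → best response Right.
P2 against (Down, Alpha): payoffs 0, 9 → best response Right.
P2 against (Down, Beta): payoffs 8, 4 → best response Left.
P2 against (Down, Gamma): payoffs 7, 4 → best response Left.
P3 against (Up, Left): payoffs 3, 4, 6 → best response Gamma.
P3 against (Up, Right): payoffs 6, 0, 4 → best response Alpha.
P3 against (Down, Left): payoffs 5, 4, 7 → best response Gamma.
P3 against (Down, Right): payoffs 3, 5, 4 → best response Beta.
Mutual best responses: (Up, Right, Alpha); (Down, Left, Gamma).

Pure-strategy Nash equilibria: (Up, Right, Alpha) and (Down, Left, Gamma)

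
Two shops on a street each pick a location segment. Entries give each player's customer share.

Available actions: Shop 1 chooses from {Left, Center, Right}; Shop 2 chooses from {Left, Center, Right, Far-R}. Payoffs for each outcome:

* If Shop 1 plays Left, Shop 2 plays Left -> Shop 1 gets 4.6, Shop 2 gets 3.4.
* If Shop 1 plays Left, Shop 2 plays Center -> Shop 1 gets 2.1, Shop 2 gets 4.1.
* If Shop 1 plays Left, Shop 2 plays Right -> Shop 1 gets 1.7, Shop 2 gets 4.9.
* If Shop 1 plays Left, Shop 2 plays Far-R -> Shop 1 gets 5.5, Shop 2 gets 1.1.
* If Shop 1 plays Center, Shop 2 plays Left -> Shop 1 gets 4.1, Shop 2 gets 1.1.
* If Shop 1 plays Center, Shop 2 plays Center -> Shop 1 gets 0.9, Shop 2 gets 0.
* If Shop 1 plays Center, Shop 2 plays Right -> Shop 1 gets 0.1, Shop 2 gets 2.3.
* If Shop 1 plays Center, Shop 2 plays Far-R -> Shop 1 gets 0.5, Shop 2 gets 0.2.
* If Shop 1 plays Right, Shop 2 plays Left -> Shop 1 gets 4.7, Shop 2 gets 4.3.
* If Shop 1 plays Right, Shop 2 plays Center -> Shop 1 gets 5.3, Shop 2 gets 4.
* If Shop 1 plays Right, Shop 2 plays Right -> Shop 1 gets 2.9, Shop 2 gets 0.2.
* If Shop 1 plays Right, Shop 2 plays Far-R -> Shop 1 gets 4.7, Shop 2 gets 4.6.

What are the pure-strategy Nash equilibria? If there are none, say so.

No pure-strategy Nash equilibrium.

(Left, Left): Shop 1 can switch to Right (4.6 → 4.7). Not NE.
(Left, Center): Shop 1 can switch to Right (2.1 → 5.3). Not NE.
(Left, Right): Shop 1 can switch to Right (1.7 → 2.9). Not NE.
(Left, Far-R): Shop 2 can switch to Left (1.1 → 3.4). Not NE.
(Center, Left): Shop 1 can switch to Left (4.1 → 4.6). Not NE.
(Center, Center): Shop 1 can switch to Left (0.9 → 2.1). Not NE.
(The remaining 6 profiles each have a profitable deviation by the same check.)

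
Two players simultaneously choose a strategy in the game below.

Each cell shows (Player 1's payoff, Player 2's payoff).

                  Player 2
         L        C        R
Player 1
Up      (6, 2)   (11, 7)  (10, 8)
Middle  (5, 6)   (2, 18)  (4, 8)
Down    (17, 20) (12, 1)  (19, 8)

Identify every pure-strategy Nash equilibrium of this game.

(Up, L): Player 1 can switch to Down (6 → 17). Not NE.
(Up, C): Player 1 can switch to Down (11 → 12). Not NE.
(Up, R): Player 1 can switch to Down (10 → 19). Not NE.
(Middle, L): Player 1 can switch to Up (5 → 6). Not NE.
(Middle, C): Player 1 can switch to Up (2 → 11). Not NE.
(Middle, R): Player 1 can switch to Up (4 → 10). Not NE.
(Down, L): Player 1 gets 17, best alternative 6; Player 2 gets 20, best alternative 8. No profitable deviation — NE.
(Down, C): Player 2 can switch to L (1 → 20). Not NE.
(Down, R): Player 2 can switch to L (8 → 20). Not NE.

Pure NE: (Down, L)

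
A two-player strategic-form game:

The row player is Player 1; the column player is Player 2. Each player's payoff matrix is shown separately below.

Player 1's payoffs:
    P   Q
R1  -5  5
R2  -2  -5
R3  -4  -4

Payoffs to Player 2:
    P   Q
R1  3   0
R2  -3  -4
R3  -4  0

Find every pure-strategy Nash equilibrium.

Player 1 against P: payoffs -5, -2, -4 → best response R2.
Player 1 against Q: payoffs 5, -5, -4 → best response R1.
Player 2 against R1: payoffs 3, 0 → best response P.
Player 2 against R2: payoffs -3, -4 → best response P.
Player 2 against R3: payoffs -4, 0 → best response Q.
Mutual best responses: (R2, P).

The unique pure-strategy Nash equilibrium is (R2, P).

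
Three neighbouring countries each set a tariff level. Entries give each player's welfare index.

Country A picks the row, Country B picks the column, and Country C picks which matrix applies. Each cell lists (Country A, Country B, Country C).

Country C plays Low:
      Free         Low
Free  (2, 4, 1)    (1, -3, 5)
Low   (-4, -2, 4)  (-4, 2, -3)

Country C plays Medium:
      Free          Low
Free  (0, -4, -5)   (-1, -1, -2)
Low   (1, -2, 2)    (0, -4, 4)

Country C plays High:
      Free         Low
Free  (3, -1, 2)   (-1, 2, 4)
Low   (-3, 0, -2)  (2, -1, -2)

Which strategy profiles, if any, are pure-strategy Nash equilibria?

none

For each player, find the best response to each opponent profile; mutual best responses are the pure NE.
Country A against (Free, Low): payoffs 2, -4 → best response Free.
Country A against (Free, Medium): payoffs 0, 1 → best response Low.
Country A against (Free, High): payoffs 3, -3 → best response Free.
Country A against (Low, Low): payoffs 1, -4 → best response Free.
Country A against (Low, Medium): payoffs -1, 0 → best response Low.
Country A against (Low, High): payoffs -1, 2 → best response Low.
Country B against (Free, Low): payoffs 4, -3 → best response Free.
Country B against (Free, Medium): payoffs -4, -1 → best response Low.
Country B against (Free, High): payoffs -1, 2 → best response Low.
Country B against (Low, Low): payoffs -2, 2 → best response Low.
Country B against (Low, Medium): payoffs -2, -4 → best response Free.
Country B against (Low, High): payoffs 0, -1 → best response Free.
Country C against (Free, Free): payoffs 1, -5, 2 → best response High.
Country C against (Free, Low): payoffs 5, -2, 4 → best response Low.
Country C against (Low, Free): payoffs 4, 2, -2 → best response Low.
Country C against (Low, Low): payoffs -3, 4, -2 → best response Medium.
No profile is a mutual best response for all players.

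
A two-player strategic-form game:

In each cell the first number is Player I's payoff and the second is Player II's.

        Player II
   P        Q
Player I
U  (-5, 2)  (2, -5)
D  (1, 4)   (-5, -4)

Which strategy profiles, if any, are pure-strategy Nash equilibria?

The unique pure-strategy Nash equilibrium is (D, P).

For each strategy profile, look for a profitable unilateral deviation.
(U, P): Player I can switch to D (-5 → 1). Not NE.
(U, Q): Player II can switch to P (-5 → 2). Not NE.
(D, P): Player I gets 1, best alternative -5; Player II gets 4, best alternative -4. No profitable deviation — NE.
(D, Q): Player I can switch to U (-5 → 2). Not NE.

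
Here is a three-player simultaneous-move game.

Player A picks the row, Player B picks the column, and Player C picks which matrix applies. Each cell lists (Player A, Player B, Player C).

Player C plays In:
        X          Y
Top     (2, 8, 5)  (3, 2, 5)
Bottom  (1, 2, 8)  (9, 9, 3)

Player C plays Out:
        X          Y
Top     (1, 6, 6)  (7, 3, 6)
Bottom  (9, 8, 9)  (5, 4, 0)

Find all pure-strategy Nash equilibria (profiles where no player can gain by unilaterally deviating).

Player A against (X, In): payoffs 2, 1 → best response Top.
Player A against (X, Out): payoffs 1, 9 → best response Bottom.
Player A against (Y, In): payoffs 3, 9 → best response Bottom.
Player A against (Y, Out): payoffs 7, 5 → best response Top.
Player B against (Top, In): payoffs 8, 2 → best response X.
Player B against (Top, Out): payoffs 6, 3 → best response X.
Player B against (Bottom, In): payoffs 2, 9 → best response Y.
Player B against (Bottom, Out): payoffs 8, 4 → best response X.
Player C against (Top, X): payoffs 5, 6 → best response Out.
Player C against (Top, Y): payoffs 5, 6 → best response Out.
Player C against (Bottom, X): payoffs 8, 9 → best response Out.
Player C against (Bottom, Y): payoffs 3, 0 → best response In.
Mutual best responses: (Bottom, X, Out); (Bottom, Y, In).

(Bottom, X, Out), (Bottom, Y, In)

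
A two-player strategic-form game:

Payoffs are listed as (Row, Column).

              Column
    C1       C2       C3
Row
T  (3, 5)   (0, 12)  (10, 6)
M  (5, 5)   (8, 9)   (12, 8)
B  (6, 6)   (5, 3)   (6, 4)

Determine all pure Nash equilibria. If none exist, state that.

(M, C2) and (B, C1)

(T, C1): Row can switch to M (3 → 5). Not NE.
(T, C2): Row can switch to M (0 → 8). Not NE.
(T, C3): Row can switch to M (10 → 12). Not NE.
(M, C1): Row can switch to B (5 → 6). Not NE.
(M, C2): Row gets 8, best alternative 5; Column gets 9, best alternative 8. No profitable deviation — NE.
(M, C3): Column can switch to C2 (8 → 9). Not NE.
(B, C1): Row gets 6, best alternative 5; Column gets 6, best alternative 4. No profitable deviation — NE.
(B, C2): Row can switch to M (5 → 8). Not NE.
(B, C3): Row can switch to T (6 → 10). Not NE.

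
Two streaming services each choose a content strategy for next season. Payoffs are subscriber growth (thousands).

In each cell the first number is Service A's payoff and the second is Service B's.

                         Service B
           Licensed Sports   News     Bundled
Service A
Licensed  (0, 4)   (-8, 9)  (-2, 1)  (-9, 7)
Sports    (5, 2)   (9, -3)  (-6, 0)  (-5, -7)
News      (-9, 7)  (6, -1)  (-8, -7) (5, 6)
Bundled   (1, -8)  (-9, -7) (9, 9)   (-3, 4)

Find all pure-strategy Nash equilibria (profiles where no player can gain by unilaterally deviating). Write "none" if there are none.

Service A against Licensed: payoffs 0, 5, -9, 1 → best response Sports.
Service A against Sports: payoffs -8, 9, 6, -9 → best response Sports.
Service A against News: payoffs -2, -6, -8, 9 → best response Bundled.
Service A against Bundled: payoffs -9, -5, 5, -3 → best response News.
Service B against Licensed: payoffs 4, 9, 1, 7 → best response Sports.
Service B against Sports: payoffs 2, -3, 0, -7 → best response Licensed.
Service B against News: payoffs 7, -1, -7, 6 → best response Licensed.
Service B against Bundled: payoffs -8, -7, 9, 4 → best response News.
Mutual best responses: (Sports, Licensed); (Bundled, News).

(Sports, Licensed) and (Bundled, News)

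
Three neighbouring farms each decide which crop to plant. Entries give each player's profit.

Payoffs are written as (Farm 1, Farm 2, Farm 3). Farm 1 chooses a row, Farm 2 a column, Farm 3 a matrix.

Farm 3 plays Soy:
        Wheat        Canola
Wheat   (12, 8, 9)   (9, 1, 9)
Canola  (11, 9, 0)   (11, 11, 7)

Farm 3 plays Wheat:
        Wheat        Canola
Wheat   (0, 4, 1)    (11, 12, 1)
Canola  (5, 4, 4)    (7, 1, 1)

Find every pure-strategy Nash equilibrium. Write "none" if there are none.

Farm 1 against (Wheat, Soy): payoffs 12, 11 → best response Wheat.
Farm 1 against (Wheat, Wheat): payoffs 0, 5 → best response Canola.
Farm 1 against (Canola, Soy): payoffs 9, 11 → best response Canola.
Farm 1 against (Canola, Wheat): payoffs 11, 7 → best response Wheat.
Farm 2 against (Wheat, Soy): payoffs 8, 1 → best response Wheat.
Farm 2 against (Wheat, Wheat): payoffs 4, 12 → best response Canola.
Farm 2 against (Canola, Soy): payoffs 9, 11 → best response Canola.
Farm 2 against (Canola, Wheat): payoffs 4, 1 → best response Wheat.
Farm 3 against (Wheat, Wheat): payoffs 9, 1 → best response Soy.
Farm 3 against (Wheat, Canola): payoffs 9, 1 → best response Soy.
Farm 3 against (Canola, Wheat): payoffs 0, 4 → best response Wheat.
Farm 3 against (Canola, Canola): payoffs 7, 1 → best response Soy.
Mutual best responses: (Wheat, Wheat, Soy); (Canola, Wheat, Wheat); (Canola, Canola, Soy).

Pure-strategy Nash equilibria: (Wheat, Wheat, Soy); (Canola, Wheat, Wheat); (Canola, Canola, Soy)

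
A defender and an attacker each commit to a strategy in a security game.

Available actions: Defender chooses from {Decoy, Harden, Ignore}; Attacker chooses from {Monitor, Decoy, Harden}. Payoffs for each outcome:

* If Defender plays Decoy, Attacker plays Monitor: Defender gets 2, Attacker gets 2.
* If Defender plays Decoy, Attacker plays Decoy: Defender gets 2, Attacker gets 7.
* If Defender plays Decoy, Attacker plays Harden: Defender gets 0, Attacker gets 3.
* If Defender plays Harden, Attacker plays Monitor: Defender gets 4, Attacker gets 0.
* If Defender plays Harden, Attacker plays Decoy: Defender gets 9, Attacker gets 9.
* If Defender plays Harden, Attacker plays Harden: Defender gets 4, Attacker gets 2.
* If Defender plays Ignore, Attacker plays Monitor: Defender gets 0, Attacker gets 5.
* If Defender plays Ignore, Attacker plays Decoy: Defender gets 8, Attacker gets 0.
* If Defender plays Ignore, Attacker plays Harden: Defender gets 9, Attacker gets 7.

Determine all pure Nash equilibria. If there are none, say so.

Pure-strategy Nash equilibria: (Harden, Decoy); (Ignore, Harden)

(Decoy, Monitor): Defender can switch to Harden (2 → 4). Not NE.
(Decoy, Decoy): Defender can switch to Harden (2 → 9). Not NE.
(Decoy, Harden): Defender can switch to Harden (0 → 4). Not NE.
(Harden, Monitor): Attacker can switch to Decoy (0 → 9). Not NE.
(Harden, Decoy): Defender gets 9, best alternative 8; Attacker gets 9, best alternative 2. No profitable deviation — NE.
(Harden, Harden): Defender can switch to Ignore (4 → 9). Not NE.
(Ignore, Monitor): Defender can switch to Decoy (0 → 2). Not NE.
(Ignore, Decoy): Defender can switch to Harden (8 → 9). Not NE.
(Ignore, Harden): Defender gets 9, best alternative 4; Attacker gets 7, best alternative 5. No profitable deviation — NE.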